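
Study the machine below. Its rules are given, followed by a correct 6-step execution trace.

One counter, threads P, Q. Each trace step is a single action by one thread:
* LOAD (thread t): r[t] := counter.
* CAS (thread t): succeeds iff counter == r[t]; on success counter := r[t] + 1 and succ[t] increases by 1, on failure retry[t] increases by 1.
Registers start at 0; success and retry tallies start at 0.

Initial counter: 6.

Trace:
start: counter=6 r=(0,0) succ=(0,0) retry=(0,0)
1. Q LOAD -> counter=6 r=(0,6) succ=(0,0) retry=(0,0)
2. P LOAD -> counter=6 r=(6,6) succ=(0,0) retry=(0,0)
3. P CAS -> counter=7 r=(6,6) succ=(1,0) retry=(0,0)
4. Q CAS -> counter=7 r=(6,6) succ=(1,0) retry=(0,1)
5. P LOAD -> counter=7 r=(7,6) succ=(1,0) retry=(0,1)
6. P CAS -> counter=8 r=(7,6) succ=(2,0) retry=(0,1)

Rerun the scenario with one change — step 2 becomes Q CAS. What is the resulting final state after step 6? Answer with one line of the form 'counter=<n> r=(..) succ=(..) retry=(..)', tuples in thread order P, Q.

counter=8 r=(7,6) succ=(1,1) retry=(1,1)

(re-executing from step 2 with the substitution; state before step 2: counter=6 r=(0,6) succ=(0,0) retry=(0,0))
2. Q CAS -> counter=7 r=(0,6) succ=(0,1) retry=(0,0)
3. P CAS -> counter=7 r=(0,6) succ=(0,1) retry=(1,0)
4. Q CAS -> counter=7 r=(0,6) succ=(0,1) retry=(1,1)
5. P LOAD -> counter=7 r=(7,6) succ=(0,1) retry=(1,1)
6. P CAS -> counter=8 r=(7,6) succ=(1,1) retry=(1,1)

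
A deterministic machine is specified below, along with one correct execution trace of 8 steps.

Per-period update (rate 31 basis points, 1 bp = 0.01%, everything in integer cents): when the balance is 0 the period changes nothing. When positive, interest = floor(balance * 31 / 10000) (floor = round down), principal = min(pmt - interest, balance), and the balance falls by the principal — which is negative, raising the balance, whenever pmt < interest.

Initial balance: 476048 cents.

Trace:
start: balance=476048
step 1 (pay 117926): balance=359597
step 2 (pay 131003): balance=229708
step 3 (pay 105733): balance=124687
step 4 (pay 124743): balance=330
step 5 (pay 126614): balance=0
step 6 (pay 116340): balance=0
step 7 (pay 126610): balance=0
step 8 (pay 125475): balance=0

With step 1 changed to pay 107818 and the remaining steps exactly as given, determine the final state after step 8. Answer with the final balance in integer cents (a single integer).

(re-executing from step 1 with the substitution; state before step 1: balance=476048)
step 1 (pay 107818): balance=369705
step 2 (pay 131003): balance=239848
step 3 (pay 105733): balance=134858
step 4 (pay 124743): balance=10533
step 5 (pay 126614): balance=0
step 6 (pay 116340): balance=0
step 7 (pay 126610): balance=0
step 8 (pay 125475): balance=0

0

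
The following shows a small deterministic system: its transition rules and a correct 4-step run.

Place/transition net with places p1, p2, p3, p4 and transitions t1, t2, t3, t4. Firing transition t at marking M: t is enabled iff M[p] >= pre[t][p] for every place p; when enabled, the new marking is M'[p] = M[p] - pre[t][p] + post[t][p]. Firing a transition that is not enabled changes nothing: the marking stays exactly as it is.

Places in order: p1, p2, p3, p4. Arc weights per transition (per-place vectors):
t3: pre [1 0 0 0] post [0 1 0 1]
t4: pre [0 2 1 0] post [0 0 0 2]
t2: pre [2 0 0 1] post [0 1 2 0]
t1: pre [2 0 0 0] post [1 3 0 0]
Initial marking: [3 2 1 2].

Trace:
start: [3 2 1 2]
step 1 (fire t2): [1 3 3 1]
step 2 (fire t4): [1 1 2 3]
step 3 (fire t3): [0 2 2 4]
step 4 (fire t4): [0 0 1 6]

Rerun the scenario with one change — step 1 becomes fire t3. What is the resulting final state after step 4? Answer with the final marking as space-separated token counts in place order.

(re-executing from step 1 with the substitution; state before step 1: [3 2 1 2])
step 1 (fire t3): [2 3 1 3]
step 2 (fire t4): [2 1 0 5]
step 3 (fire t3): [1 2 0 6]
step 4 (fire t4): [1 2 0 6]

1 2 0 6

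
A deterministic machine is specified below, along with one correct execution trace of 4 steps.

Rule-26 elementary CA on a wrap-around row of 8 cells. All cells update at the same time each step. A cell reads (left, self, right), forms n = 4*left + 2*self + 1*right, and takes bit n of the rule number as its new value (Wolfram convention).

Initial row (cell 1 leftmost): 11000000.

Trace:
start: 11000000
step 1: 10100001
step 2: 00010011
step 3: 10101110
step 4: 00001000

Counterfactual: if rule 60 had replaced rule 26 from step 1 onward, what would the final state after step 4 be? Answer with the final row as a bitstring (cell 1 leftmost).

11001100

(re-executing steps 1..4 under rule 60; state before step 1: 11000000)
step 1: 10100000
step 2: 11110000
step 3: 10001000
step 4: 11001100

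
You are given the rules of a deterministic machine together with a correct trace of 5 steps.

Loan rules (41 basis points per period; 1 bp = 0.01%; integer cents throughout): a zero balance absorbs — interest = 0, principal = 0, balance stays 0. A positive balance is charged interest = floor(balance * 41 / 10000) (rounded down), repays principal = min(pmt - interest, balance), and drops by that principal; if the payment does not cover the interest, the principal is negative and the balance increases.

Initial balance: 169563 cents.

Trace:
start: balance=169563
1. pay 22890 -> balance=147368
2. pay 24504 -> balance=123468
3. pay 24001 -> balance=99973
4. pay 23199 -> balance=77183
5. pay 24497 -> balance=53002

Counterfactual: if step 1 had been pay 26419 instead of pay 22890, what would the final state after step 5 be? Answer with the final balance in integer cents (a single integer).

49414

(re-executing from step 1 with the substitution; state before step 1: balance=169563)
1. pay 26419 -> balance=143839
2. pay 24504 -> balance=119924
3. pay 24001 -> balance=96414
4. pay 23199 -> balance=73610
5. pay 24497 -> balance=49414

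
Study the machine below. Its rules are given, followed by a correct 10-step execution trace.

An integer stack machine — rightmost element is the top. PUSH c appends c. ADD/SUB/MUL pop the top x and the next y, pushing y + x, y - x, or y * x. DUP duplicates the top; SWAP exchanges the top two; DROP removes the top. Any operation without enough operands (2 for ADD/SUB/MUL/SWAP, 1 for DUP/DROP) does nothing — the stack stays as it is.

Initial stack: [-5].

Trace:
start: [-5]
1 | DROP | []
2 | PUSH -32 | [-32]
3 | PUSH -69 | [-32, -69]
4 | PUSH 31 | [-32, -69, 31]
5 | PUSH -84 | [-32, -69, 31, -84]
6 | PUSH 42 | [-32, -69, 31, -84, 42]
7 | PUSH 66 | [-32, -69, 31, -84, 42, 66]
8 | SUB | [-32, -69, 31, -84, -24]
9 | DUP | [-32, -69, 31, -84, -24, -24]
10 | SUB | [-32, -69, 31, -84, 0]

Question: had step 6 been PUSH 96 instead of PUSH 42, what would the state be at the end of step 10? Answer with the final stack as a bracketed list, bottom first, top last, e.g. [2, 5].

[-32, -69, 31, -84, 0]

(re-executing from step 6 with the substitution; state before step 6: [-32, -69, 31, -84])
6 | PUSH 96 | [-32, -69, 31, -84, 96]
7 | PUSH 66 | [-32, -69, 31, -84, 96, 66]
8 | SUB | [-32, -69, 31, -84, 30]
9 | DUP | [-32, -69, 31, -84, 30, 30]
10 | SUB | [-32, -69, 31, -84, 0]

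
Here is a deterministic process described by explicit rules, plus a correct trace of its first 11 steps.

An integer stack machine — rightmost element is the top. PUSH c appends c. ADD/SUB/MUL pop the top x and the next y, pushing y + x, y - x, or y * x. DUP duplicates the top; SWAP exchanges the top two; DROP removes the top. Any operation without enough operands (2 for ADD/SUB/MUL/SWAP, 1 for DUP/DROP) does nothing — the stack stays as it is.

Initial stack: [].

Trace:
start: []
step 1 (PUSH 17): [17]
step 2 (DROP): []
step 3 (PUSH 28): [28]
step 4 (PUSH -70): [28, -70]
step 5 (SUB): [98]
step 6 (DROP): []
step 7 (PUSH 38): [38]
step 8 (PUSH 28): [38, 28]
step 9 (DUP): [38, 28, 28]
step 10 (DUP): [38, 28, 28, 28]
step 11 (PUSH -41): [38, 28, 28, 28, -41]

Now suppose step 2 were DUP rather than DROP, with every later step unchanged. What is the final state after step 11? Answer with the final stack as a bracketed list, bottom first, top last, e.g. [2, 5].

(re-executing from step 2 with the substitution; state before step 2: [17])
step 2 (DUP): [17, 17]
step 3 (PUSH 28): [17, 17, 28]
step 4 (PUSH -70): [17, 17, 28, -70]
step 5 (SUB): [17, 17, 98]
step 6 (DROP): [17, 17]
step 7 (PUSH 38): [17, 17, 38]
step 8 (PUSH 28): [17, 17, 38, 28]
step 9 (DUP): [17, 17, 38, 28, 28]
step 10 (DUP): [17, 17, 38, 28, 28, 28]
step 11 (PUSH -41): [17, 17, 38, 28, 28, 28, -41]

[17, 17, 38, 28, 28, 28, -41]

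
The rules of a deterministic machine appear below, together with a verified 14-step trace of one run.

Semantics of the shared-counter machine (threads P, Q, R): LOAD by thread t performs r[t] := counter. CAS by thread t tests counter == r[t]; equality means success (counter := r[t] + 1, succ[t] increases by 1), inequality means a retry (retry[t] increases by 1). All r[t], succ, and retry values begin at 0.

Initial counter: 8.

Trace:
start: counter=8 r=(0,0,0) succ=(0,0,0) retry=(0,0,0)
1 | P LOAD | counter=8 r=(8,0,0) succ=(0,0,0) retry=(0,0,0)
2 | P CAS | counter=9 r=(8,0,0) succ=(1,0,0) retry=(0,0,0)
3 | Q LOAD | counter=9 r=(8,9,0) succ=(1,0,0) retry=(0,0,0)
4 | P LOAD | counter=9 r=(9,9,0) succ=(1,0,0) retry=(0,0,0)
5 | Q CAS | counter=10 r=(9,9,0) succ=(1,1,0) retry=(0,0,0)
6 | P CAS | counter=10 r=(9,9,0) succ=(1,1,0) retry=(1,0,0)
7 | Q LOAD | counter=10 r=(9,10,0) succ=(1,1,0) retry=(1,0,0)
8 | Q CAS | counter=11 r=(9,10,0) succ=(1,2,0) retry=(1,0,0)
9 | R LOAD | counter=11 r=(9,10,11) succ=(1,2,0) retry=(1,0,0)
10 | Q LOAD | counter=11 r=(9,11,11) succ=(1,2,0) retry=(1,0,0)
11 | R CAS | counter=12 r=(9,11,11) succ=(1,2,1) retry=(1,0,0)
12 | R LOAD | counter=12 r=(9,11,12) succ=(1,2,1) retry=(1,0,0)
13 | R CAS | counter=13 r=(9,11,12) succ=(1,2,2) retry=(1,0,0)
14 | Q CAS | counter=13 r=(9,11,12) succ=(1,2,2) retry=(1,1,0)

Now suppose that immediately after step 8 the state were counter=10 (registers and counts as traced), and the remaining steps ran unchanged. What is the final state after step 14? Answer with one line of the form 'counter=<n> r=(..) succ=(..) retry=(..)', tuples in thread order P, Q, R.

counter=12 r=(9,10,11) succ=(1,2,2) retry=(1,1,0)

state after step 8 := counter=10 r=(9,10,0) succ=(1,2,0) retry=(1,0,0)
9 | R LOAD | counter=10 r=(9,10,10) succ=(1,2,0) retry=(1,0,0)
10 | Q LOAD | counter=10 r=(9,10,10) succ=(1,2,0) retry=(1,0,0)
11 | R CAS | counter=11 r=(9,10,10) succ=(1,2,1) retry=(1,0,0)
12 | R LOAD | counter=11 r=(9,10,11) succ=(1,2,1) retry=(1,0,0)
13 | R CAS | counter=12 r=(9,10,11) succ=(1,2,2) retry=(1,0,0)
14 | Q CAS | counter=12 r=(9,10,11) succ=(1,2,2) retry=(1,1,0)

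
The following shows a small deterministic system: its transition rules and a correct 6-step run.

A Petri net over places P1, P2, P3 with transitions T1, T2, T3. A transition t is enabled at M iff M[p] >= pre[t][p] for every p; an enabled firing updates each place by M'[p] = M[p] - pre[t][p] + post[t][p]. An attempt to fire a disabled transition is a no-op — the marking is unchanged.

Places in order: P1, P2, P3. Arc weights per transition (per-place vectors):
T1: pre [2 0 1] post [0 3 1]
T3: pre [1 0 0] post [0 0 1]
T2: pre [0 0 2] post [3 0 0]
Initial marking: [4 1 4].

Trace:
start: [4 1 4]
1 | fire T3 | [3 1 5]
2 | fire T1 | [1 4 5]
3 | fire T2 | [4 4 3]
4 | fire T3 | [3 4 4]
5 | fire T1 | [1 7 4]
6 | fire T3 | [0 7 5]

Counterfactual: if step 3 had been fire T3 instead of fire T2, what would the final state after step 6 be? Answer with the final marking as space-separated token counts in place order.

(re-executing from step 3 with the substitution; state before step 3: [1 4 5])
3 | fire T3 | [0 4 6]
4 | fire T3 | [0 4 6]
5 | fire T1 | [0 4 6]
6 | fire T3 | [0 4 6]

0 4 6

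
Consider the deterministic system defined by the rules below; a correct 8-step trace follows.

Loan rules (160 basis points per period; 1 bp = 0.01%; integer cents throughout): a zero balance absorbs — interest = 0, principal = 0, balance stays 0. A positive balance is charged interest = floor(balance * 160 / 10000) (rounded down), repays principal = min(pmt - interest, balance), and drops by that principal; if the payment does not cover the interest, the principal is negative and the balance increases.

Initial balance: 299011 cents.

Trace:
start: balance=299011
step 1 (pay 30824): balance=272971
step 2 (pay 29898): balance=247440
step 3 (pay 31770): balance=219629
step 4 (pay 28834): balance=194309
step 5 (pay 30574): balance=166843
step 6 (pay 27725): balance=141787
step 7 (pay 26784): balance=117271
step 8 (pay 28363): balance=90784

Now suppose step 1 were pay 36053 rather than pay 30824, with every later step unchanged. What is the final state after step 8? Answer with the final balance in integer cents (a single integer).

84941

(re-executing from step 1 with the substitution; state before step 1: balance=299011)
step 1 (pay 36053): balance=267742
step 2 (pay 29898): balance=242127
step 3 (pay 31770): balance=214231
step 4 (pay 28834): balance=188824
step 5 (pay 30574): balance=161271
step 6 (pay 27725): balance=136126
step 7 (pay 26784): balance=111520
step 8 (pay 28363): balance=84941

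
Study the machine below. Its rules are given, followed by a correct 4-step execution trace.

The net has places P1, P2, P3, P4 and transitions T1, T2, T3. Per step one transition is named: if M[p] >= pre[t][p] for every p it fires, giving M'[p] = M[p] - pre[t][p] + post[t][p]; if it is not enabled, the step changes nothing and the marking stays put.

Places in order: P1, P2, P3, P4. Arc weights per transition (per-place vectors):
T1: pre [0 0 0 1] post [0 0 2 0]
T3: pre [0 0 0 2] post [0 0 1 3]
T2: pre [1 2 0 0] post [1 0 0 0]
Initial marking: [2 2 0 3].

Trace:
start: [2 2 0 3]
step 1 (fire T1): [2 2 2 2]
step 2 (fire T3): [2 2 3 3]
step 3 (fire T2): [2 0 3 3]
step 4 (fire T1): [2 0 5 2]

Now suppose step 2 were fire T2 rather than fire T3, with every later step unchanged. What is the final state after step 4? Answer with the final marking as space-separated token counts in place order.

(re-executing from step 2 with the substitution; state before step 2: [2 2 2 2])
step 2 (fire T2): [2 0 2 2]
step 3 (fire T2): [2 0 2 2]
step 4 (fire T1): [2 0 4 1]

2 0 4 1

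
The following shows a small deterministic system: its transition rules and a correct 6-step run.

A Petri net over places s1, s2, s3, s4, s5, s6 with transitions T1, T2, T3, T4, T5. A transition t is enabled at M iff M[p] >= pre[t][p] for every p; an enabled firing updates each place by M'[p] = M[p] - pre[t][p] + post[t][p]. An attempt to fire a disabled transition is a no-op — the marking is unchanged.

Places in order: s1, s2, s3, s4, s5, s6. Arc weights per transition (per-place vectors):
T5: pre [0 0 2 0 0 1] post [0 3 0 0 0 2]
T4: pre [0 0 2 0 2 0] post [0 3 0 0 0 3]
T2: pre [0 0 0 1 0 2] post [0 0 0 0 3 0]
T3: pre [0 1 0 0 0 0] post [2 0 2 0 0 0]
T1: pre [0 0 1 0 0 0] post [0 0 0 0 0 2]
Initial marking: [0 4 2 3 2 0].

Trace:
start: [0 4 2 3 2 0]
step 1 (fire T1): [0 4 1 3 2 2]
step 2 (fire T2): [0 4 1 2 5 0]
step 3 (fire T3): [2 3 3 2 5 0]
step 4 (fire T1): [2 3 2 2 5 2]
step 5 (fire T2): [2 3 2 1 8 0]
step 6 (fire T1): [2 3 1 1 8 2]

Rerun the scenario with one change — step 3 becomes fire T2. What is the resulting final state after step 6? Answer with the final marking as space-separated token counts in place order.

(re-executing from step 3 with the substitution; state before step 3: [0 4 1 2 5 0])
step 3 (fire T2): [0 4 1 2 5 0]
step 4 (fire T1): [0 4 0 2 5 2]
step 5 (fire T2): [0 4 0 1 8 0]
step 6 (fire T1): [0 4 0 1 8 0]

0 4 0 1 8 0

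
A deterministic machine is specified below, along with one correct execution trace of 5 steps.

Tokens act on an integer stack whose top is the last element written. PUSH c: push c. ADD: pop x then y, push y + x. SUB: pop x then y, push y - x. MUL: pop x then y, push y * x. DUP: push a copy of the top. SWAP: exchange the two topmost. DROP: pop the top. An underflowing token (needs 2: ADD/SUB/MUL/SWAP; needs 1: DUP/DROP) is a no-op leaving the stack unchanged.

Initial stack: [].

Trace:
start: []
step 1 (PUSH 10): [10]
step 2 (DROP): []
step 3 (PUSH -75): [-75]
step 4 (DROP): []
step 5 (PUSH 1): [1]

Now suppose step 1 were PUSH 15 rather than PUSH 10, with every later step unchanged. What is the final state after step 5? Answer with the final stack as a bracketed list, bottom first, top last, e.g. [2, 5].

[1]

(re-executing from step 1 with the substitution; state before step 1: [])
step 1 (PUSH 15): [15]
step 2 (DROP): []
step 3 (PUSH -75): [-75]
step 4 (DROP): []
step 5 (PUSH 1): [1]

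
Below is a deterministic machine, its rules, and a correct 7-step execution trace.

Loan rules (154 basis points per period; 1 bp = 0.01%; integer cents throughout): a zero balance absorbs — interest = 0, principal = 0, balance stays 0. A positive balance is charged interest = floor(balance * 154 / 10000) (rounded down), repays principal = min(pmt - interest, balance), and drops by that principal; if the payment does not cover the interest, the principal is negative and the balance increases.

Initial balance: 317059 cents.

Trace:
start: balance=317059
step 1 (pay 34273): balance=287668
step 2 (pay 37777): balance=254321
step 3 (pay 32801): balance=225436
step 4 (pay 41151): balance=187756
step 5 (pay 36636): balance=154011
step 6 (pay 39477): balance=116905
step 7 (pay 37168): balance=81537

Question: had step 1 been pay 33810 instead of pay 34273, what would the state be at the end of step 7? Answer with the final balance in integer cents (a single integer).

82045

(re-executing from step 1 with the substitution; state before step 1: balance=317059)
step 1 (pay 33810): balance=288131
step 2 (pay 37777): balance=254791
step 3 (pay 32801): balance=225913
step 4 (pay 41151): balance=188241
step 5 (pay 36636): balance=154503
step 6 (pay 39477): balance=117405
step 7 (pay 37168): balance=82045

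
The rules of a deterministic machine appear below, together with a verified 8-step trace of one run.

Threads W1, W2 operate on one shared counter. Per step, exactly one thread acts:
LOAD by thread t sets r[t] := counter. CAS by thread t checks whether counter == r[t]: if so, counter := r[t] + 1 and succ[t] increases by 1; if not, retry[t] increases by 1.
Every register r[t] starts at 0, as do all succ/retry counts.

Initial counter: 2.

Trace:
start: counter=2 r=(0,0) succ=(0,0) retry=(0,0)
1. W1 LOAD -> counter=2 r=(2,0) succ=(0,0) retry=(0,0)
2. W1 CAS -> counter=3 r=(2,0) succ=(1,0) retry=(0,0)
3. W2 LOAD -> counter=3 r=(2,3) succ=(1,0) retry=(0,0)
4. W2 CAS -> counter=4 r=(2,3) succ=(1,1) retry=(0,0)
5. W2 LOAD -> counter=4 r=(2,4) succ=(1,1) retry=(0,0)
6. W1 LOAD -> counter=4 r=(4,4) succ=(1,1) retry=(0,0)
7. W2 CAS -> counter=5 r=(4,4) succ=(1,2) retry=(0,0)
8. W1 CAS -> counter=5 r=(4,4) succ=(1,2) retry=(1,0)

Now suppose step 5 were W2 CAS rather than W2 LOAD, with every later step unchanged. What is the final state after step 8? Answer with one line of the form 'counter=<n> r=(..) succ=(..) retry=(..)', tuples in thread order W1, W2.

counter=5 r=(4,3) succ=(2,1) retry=(0,2)

(re-executing from step 5 with the substitution; state before step 5: counter=4 r=(2,3) succ=(1,1) retry=(0,0))
5. W2 CAS -> counter=4 r=(2,3) succ=(1,1) retry=(0,1)
6. W1 LOAD -> counter=4 r=(4,3) succ=(1,1) retry=(0,1)
7. W2 CAS -> counter=4 r=(4,3) succ=(1,1) retry=(0,2)
8. W1 CAS -> counter=5 r=(4,3) succ=(2,1) retry=(0,2)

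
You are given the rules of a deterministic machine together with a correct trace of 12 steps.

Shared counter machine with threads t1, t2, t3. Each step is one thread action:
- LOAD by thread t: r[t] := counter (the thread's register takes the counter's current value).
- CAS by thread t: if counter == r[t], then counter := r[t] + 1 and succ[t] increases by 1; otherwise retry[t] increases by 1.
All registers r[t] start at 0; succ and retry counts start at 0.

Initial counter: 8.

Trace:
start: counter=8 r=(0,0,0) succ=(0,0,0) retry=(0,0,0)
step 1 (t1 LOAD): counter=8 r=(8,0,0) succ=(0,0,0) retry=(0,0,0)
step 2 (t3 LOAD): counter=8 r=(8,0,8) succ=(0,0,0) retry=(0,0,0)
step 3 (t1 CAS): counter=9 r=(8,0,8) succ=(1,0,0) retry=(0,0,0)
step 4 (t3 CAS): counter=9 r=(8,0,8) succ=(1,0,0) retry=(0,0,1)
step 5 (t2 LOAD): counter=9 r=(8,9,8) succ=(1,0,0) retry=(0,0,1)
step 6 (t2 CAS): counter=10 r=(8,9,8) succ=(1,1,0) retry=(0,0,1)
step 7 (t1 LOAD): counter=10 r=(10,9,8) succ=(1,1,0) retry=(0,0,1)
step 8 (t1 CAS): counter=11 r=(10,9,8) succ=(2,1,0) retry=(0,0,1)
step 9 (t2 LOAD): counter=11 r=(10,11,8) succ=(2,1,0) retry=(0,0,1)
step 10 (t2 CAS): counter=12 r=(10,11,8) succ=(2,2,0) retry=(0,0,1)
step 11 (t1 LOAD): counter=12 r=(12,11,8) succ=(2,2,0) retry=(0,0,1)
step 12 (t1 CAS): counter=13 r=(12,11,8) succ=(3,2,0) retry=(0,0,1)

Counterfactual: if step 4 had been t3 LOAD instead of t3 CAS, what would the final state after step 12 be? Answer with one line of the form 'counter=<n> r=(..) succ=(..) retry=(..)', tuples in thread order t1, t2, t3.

(re-executing from step 4 with the substitution; state before step 4: counter=9 r=(8,0,8) succ=(1,0,0) retry=(0,0,0))
step 4 (t3 LOAD): counter=9 r=(8,0,9) succ=(1,0,0) retry=(0,0,0)
step 5 (t2 LOAD): counter=9 r=(8,9,9) succ=(1,0,0) retry=(0,0,0)
step 6 (t2 CAS): counter=10 r=(8,9,9) succ=(1,1,0) retry=(0,0,0)
step 7 (t1 LOAD): counter=10 r=(10,9,9) succ=(1,1,0) retry=(0,0,0)
step 8 (t1 CAS): counter=11 r=(10,9,9) succ=(2,1,0) retry=(0,0,0)
step 9 (t2 LOAD): counter=11 r=(10,11,9) succ=(2,1,0) retry=(0,0,0)
step 10 (t2 CAS): counter=12 r=(10,11,9) succ=(2,2,0) retry=(0,0,0)
step 11 (t1 LOAD): counter=12 r=(12,11,9) succ=(2,2,0) retry=(0,0,0)
step 12 (t1 CAS): counter=13 r=(12,11,9) succ=(3,2,0) retry=(0,0,0)

counter=13 r=(12,11,9) succ=(3,2,0) retry=(0,0,0)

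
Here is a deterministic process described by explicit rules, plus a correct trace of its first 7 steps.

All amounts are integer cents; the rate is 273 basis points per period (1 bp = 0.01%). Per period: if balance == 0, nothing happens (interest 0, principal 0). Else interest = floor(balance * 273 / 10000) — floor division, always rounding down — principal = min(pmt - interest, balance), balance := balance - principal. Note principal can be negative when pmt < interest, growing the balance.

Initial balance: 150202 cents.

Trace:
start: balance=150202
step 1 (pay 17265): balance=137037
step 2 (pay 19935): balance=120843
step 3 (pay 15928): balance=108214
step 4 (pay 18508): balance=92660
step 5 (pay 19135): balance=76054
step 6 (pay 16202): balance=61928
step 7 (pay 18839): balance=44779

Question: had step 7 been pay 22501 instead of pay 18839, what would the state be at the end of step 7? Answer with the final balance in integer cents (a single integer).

(re-executing from step 7 with the substitution; state before step 7: balance=61928)
step 7 (pay 22501): balance=41117

41117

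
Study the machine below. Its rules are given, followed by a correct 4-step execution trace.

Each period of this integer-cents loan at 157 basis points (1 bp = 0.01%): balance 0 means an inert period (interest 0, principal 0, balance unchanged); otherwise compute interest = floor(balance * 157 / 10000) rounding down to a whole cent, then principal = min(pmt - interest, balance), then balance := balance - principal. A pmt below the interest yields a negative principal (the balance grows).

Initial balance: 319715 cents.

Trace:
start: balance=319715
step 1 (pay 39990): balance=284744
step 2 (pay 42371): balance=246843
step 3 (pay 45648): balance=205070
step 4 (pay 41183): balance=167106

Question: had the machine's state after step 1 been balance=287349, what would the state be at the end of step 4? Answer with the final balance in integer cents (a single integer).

state after step 1 := balance=287349
step 2 (pay 42371): balance=249489
step 3 (pay 45648): balance=207757
step 4 (pay 41183): balance=169835

169835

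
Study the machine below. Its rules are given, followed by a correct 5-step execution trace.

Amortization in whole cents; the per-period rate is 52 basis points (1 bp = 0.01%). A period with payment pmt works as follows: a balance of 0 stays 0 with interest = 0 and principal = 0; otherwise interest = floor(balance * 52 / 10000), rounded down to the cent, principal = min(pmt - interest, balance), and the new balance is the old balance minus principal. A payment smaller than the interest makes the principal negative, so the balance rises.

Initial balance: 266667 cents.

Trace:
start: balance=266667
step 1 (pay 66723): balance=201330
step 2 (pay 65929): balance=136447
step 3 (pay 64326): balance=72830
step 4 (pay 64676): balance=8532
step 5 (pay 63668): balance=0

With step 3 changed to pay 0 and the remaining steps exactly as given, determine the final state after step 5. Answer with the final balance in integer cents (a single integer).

9905

(re-executing from step 3 with the substitution; state before step 3: balance=136447)
step 3 (pay 0): balance=137156
step 4 (pay 64676): balance=73193
step 5 (pay 63668): balance=9905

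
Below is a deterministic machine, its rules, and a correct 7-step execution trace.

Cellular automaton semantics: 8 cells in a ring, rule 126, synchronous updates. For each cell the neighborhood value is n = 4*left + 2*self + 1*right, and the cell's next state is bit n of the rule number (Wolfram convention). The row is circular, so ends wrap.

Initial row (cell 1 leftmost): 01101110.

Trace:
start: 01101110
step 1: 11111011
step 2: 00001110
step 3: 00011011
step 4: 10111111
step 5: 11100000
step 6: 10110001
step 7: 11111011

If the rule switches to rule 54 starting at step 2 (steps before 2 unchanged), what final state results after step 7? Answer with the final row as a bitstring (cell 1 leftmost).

(re-executing steps 2..7 under rule 54; state before step 2: 11111011)
step 2: 00000100
step 3: 00001110
step 4: 00010001
step 5: 10111011
step 6: 01000100
step 7: 11101110

11101110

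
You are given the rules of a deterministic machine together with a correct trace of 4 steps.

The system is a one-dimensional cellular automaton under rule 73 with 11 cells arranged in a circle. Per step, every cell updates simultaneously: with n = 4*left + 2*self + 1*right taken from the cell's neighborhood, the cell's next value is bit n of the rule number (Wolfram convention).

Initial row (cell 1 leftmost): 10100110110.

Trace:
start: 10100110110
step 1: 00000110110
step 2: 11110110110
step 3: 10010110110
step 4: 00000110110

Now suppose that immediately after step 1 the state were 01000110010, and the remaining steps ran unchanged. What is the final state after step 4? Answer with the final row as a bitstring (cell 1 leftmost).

01010110100

state after step 1 := 01000110010
step 2: 00010110000
step 3: 11000110111
step 4: 01010110100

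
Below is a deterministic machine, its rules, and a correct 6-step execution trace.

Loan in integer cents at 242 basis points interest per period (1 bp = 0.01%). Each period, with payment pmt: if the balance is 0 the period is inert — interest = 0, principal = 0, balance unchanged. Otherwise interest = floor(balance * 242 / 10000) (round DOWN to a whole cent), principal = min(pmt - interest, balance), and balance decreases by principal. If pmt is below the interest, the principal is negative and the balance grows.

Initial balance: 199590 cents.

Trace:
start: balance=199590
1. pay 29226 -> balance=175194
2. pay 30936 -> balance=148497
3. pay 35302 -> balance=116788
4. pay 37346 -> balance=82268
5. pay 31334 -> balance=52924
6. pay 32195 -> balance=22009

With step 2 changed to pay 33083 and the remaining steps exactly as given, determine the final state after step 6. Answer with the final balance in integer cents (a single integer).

(re-executing from step 2 with the substitution; state before step 2: balance=175194)
2. pay 33083 -> balance=146350
3. pay 35302 -> balance=114589
4. pay 37346 -> balance=80016
5. pay 31334 -> balance=50618
6. pay 32195 -> balance=19647

19647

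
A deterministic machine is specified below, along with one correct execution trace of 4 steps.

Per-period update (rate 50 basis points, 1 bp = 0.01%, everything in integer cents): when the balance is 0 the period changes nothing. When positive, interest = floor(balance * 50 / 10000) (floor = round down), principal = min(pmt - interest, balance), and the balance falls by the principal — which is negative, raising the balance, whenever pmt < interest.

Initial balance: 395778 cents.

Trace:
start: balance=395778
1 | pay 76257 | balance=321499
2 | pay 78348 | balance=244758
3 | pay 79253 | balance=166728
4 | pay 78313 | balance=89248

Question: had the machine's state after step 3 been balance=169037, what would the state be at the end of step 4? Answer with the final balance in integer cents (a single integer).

state after step 3 := balance=169037
4 | pay 78313 | balance=91569

91569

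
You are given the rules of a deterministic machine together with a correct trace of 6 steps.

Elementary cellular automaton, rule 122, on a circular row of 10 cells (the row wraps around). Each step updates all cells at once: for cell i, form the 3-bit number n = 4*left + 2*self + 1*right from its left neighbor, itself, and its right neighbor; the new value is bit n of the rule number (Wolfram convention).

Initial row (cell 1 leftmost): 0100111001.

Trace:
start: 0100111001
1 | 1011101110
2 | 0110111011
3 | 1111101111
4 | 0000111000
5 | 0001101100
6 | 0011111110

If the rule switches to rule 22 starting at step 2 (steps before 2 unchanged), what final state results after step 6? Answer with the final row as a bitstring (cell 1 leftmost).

0000101000

(re-executing steps 2..6 under rule 22; state before step 2: 1011101110)
2 | 1000000000
3 | 1100000001
4 | 0010000010
5 | 0111000111
6 | 0000101000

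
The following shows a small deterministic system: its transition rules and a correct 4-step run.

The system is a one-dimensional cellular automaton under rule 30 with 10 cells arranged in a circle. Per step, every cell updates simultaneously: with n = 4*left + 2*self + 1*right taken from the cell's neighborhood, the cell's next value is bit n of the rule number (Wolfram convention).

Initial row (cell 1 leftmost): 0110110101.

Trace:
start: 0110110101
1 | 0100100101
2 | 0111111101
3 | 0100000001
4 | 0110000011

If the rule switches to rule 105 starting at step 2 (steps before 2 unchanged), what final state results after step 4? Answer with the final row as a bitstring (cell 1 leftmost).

0010001000

(re-executing steps 2..4 under rule 105; state before step 2: 0100100101)
2 | 1000000010
3 | 0011111001
4 | 0010001000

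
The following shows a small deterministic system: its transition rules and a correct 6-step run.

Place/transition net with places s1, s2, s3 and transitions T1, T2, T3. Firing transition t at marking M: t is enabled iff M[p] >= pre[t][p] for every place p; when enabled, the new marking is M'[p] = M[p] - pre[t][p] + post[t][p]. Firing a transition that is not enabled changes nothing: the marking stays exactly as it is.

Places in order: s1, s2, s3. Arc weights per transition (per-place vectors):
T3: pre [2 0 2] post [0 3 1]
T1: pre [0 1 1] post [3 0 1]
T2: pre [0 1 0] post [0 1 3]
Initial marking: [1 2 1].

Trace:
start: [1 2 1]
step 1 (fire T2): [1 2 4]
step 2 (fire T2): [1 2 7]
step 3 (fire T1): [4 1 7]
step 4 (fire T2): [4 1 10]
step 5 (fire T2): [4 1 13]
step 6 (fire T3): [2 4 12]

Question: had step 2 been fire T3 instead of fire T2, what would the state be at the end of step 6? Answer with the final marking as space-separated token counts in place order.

2 4 9

(re-executing from step 2 with the substitution; state before step 2: [1 2 4])
step 2 (fire T3): [1 2 4]
step 3 (fire T1): [4 1 4]
step 4 (fire T2): [4 1 7]
step 5 (fire T2): [4 1 10]
step 6 (fire T3): [2 4 9]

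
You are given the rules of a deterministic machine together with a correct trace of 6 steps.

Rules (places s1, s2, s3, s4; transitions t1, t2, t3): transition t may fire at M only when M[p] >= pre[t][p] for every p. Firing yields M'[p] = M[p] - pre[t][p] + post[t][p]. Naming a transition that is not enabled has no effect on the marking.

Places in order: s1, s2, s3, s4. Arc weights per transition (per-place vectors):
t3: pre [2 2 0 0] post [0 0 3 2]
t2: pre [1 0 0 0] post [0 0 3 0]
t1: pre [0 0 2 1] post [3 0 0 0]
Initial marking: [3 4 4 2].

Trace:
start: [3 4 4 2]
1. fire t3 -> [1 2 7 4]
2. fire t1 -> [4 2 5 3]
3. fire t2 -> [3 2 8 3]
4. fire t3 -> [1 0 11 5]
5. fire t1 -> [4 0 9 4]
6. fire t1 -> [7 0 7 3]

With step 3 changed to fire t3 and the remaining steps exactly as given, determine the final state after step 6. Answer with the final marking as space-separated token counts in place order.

8 0 4 3

(re-executing from step 3 with the substitution; state before step 3: [4 2 5 3])
3. fire t3 -> [2 0 8 5]
4. fire t3 -> [2 0 8 5]
5. fire t1 -> [5 0 6 4]
6. fire t1 -> [8 0 4 3]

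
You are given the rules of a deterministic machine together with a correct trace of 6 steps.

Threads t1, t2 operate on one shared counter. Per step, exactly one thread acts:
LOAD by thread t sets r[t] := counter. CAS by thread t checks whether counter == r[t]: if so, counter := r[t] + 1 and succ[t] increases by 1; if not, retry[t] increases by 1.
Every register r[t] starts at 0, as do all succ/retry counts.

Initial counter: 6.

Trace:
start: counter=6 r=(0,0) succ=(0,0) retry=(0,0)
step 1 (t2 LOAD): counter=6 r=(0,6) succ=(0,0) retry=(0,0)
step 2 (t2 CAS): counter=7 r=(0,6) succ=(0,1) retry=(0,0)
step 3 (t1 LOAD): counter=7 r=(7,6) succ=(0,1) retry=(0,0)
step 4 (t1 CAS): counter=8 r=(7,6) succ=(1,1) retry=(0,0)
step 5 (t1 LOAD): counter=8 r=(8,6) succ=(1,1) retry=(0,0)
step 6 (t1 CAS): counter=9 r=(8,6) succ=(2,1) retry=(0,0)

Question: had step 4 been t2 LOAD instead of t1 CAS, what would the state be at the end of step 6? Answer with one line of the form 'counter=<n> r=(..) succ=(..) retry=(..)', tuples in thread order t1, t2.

counter=8 r=(7,7) succ=(1,1) retry=(0,0)

(re-executing from step 4 with the substitution; state before step 4: counter=7 r=(7,6) succ=(0,1) retry=(0,0))
step 4 (t2 LOAD): counter=7 r=(7,7) succ=(0,1) retry=(0,0)
step 5 (t1 LOAD): counter=7 r=(7,7) succ=(0,1) retry=(0,0)
step 6 (t1 CAS): counter=8 r=(7,7) succ=(1,1) retry=(0,0)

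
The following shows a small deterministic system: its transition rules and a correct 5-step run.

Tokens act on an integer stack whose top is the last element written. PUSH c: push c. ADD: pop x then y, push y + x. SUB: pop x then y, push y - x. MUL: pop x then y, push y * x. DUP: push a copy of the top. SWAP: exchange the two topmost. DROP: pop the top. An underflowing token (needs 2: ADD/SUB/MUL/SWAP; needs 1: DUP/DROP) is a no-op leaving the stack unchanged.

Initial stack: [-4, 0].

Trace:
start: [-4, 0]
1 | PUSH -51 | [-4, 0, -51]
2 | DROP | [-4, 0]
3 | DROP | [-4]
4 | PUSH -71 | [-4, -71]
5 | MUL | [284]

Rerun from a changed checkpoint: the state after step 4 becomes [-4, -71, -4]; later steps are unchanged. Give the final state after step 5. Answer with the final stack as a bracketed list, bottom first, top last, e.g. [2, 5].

state after step 4 := [-4, -71, -4]
5 | MUL | [-4, 284]

[-4, 284]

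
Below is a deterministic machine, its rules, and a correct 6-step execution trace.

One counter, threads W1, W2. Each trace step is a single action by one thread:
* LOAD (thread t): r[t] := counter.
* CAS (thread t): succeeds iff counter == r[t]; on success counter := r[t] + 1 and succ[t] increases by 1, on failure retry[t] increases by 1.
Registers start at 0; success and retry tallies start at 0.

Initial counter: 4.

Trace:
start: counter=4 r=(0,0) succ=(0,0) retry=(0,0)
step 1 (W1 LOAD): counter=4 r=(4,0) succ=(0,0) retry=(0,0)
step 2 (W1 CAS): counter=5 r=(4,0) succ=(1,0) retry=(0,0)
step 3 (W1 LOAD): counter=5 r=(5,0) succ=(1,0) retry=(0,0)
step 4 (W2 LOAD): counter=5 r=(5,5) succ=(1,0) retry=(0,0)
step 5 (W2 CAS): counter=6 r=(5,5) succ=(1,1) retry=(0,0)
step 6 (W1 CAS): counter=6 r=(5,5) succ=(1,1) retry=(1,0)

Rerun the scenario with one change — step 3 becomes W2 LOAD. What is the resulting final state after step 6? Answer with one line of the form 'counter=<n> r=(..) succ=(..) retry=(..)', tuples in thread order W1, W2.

counter=6 r=(4,5) succ=(1,1) retry=(1,0)

(re-executing from step 3 with the substitution; state before step 3: counter=5 r=(4,0) succ=(1,0) retry=(0,0))
step 3 (W2 LOAD): counter=5 r=(4,5) succ=(1,0) retry=(0,0)
step 4 (W2 LOAD): counter=5 r=(4,5) succ=(1,0) retry=(0,0)
step 5 (W2 CAS): counter=6 r=(4,5) succ=(1,1) retry=(0,0)
step 6 (W1 CAS): counter=6 r=(4,5) succ=(1,1) retry=(1,0)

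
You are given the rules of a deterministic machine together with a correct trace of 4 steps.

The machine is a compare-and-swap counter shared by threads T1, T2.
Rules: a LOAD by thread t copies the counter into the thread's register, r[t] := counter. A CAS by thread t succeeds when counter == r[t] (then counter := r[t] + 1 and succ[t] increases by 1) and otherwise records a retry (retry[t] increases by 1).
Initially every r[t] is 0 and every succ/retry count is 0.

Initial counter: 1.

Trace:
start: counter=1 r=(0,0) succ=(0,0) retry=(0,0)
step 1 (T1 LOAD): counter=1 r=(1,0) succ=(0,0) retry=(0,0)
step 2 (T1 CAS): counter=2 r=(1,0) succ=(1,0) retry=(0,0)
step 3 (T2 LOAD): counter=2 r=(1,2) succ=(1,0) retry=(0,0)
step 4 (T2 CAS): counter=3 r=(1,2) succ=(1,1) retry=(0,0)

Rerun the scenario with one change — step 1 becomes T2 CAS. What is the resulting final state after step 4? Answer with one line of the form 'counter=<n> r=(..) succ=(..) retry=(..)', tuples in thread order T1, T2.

(re-executing from step 1 with the substitution; state before step 1: counter=1 r=(0,0) succ=(0,0) retry=(0,0))
step 1 (T2 CAS): counter=1 r=(0,0) succ=(0,0) retry=(0,1)
step 2 (T1 CAS): counter=1 r=(0,0) succ=(0,0) retry=(1,1)
step 3 (T2 LOAD): counter=1 r=(0,1) succ=(0,0) retry=(1,1)
step 4 (T2 CAS): counter=2 r=(0,1) succ=(0,1) retry=(1,1)

counter=2 r=(0,1) succ=(0,1) retry=(1,1)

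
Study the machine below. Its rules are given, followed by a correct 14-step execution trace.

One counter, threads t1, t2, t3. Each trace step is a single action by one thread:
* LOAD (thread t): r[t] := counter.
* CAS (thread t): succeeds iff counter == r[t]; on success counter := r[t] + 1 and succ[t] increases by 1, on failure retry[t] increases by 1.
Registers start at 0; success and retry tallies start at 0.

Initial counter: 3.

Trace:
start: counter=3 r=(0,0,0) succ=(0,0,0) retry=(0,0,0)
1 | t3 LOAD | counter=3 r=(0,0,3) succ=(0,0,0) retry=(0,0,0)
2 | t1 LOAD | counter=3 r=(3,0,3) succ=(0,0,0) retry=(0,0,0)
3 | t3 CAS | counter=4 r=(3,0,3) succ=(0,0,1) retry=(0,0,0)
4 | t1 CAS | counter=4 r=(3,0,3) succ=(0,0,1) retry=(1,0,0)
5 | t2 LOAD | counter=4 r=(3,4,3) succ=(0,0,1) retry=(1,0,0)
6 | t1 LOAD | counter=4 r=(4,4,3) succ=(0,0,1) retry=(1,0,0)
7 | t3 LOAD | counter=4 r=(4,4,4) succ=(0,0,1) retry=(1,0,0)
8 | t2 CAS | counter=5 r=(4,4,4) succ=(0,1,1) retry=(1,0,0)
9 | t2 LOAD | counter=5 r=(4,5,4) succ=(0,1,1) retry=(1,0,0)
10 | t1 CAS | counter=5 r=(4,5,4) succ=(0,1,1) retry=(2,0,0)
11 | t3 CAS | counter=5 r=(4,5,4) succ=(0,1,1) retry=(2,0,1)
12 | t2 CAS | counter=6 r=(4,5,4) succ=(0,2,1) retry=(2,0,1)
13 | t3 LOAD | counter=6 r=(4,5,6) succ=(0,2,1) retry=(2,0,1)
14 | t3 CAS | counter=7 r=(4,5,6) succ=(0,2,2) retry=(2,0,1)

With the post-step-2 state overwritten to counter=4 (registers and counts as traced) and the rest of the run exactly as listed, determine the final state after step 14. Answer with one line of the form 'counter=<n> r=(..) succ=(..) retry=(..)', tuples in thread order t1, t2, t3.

state after step 2 := counter=4 r=(3,0,3) succ=(0,0,0) retry=(0,0,0)
3 | t3 CAS | counter=4 r=(3,0,3) succ=(0,0,0) retry=(0,0,1)
4 | t1 CAS | counter=4 r=(3,0,3) succ=(0,0,0) retry=(1,0,1)
5 | t2 LOAD | counter=4 r=(3,4,3) succ=(0,0,0) retry=(1,0,1)
6 | t1 LOAD | counter=4 r=(4,4,3) succ=(0,0,0) retry=(1,0,1)
7 | t3 LOAD | counter=4 r=(4,4,4) succ=(0,0,0) retry=(1,0,1)
8 | t2 CAS | counter=5 r=(4,4,4) succ=(0,1,0) retry=(1,0,1)
9 | t2 LOAD | counter=5 r=(4,5,4) succ=(0,1,0) retry=(1,0,1)
10 | t1 CAS | counter=5 r=(4,5,4) succ=(0,1,0) retry=(2,0,1)
11 | t3 CAS | counter=5 r=(4,5,4) succ=(0,1,0) retry=(2,0,2)
12 | t2 CAS | counter=6 r=(4,5,4) succ=(0,2,0) retry=(2,0,2)
13 | t3 LOAD | counter=6 r=(4,5,6) succ=(0,2,0) retry=(2,0,2)
14 | t3 CAS | counter=7 r=(4,5,6) succ=(0,2,1) retry=(2,0,2)

counter=7 r=(4,5,6) succ=(0,2,1) retry=(2,0,2)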